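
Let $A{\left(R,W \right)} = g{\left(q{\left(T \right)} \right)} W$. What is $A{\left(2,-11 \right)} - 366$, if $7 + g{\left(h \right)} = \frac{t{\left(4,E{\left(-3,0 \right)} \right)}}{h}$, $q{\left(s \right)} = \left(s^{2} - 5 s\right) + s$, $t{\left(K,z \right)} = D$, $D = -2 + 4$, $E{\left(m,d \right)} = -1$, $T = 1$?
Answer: $- \frac{845}{3} \approx -281.67$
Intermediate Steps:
$D = 2$
$t{\left(K,z \right)} = 2$
$q{\left(s \right)} = s^{2} - 4 s$
$g{\left(h \right)} = -7 + \frac{2}{h}$
$A{\left(R,W \right)} = - \frac{23 W}{3}$ ($A{\left(R,W \right)} = \left(-7 + \frac{2}{1 \left(-4 + 1\right)}\right) W = \left(-7 + \frac{2}{1 \left(-3\right)}\right) W = \left(-7 + \frac{2}{-3}\right) W = \left(-7 + 2 \left(- \frac{1}{3}\right)\right) W = \left(-7 - \frac{2}{3}\right) W = - \frac{23 W}{3}$)
$A{\left(2,-11 \right)} - 366 = \left(- \frac{23}{3}\right) \left(-11\right) - 366 = \frac{253}{3} - 366 = - \frac{845}{3}$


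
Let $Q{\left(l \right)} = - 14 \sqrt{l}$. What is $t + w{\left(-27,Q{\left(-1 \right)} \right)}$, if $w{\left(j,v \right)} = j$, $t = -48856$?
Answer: $-48883$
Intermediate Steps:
$t + w{\left(-27,Q{\left(-1 \right)} \right)} = -48856 - 27 = -48883$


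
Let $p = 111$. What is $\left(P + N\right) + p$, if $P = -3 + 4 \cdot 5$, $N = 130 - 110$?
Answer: $148$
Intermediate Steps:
$N = 20$
$P = 17$ ($P = -3 + 20 = 17$)
$\left(P + N\right) + p = \left(17 + 20\right) + 111 = 37 + 111 = 148$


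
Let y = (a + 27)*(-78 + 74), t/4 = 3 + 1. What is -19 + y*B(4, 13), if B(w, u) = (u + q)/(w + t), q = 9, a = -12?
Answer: -85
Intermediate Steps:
t = 16 (t = 4*(3 + 1) = 4*4 = 16)
B(w, u) = (9 + u)/(16 + w) (B(w, u) = (u + 9)/(w + 16) = (9 + u)/(16 + w))
y = -60 (y = (-12 + 27)*(-78 + 74) = 15*(-4) = -60)
-19 + y*B(4, 13) = -19 - 60*(9 + 13)/(16 + 4) = -19 - 60*22/20 = -19 - 3*22 = -19 - 60*11/10 = -19 - 66 = -85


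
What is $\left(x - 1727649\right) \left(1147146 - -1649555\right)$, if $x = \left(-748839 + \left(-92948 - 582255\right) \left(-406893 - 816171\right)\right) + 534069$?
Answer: $2309556348638348673$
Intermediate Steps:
$x = 825816267222$ ($x = \left(-748839 - -825816481992\right) + 534069 = \left(-748839 + 825816481992\right) + 534069 = 825815733153 + 534069 = 825816267222$)
$\left(x - 1727649\right) \left(1147146 - -1649555\right) = \left(825816267222 - 1727649\right) \left(1147146 - -1649555\right) = 825814539573 \left(1147146 + \left(-111255 + 1760810\right)\right) = 825814539573 \left(1147146 + 1649555\right) = 825814539573 \cdot 2796701 = 2309556348638348673$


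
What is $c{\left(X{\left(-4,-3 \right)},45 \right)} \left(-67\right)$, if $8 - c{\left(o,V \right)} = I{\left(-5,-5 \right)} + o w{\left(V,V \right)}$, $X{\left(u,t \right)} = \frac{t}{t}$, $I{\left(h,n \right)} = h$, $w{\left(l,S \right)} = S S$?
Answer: $134804$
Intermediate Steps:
$w{\left(l,S \right)} = S^{2}$
$X{\left(u,t \right)} = 1$
$c{\left(o,V \right)} = 13 - o V^{2}$ ($c{\left(o,V \right)} = 8 - \left(-5 + o V^{2}\right) = 13 - o V^{2}$)
$c{\left(X{\left(-4,-3 \right)},45 \right)} \left(-67\right) = \left(13 - 1 \cdot 45^{2}\right) \left(-67\right) = \left(13 - 1 \cdot 2025\right) \left(-67\right) = \left(13 - 2025\right) \left(-67\right) = \left(-2012\right) \left(-67\right) = 134804$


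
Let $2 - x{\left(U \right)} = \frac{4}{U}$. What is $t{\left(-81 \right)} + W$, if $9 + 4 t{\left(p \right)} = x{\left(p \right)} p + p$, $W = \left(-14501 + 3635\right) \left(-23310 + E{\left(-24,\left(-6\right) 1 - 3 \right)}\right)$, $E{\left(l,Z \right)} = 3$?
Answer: $253253798$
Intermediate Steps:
$W = 253253862$ ($W = \left(-14501 + 3635\right) \left(-23310 + 3\right) = \left(-10866\right) \left(-23307\right) = 253253862$)
$x{\left(U \right)} = 2 - \frac{4}{U}$
$t{\left(p \right)} = - \frac{9}{4} + \frac{p}{4} + \frac{p \left(2 - \frac{4}{p}\right)}{4}$ ($t{\left(p \right)} = - \frac{9}{4} + \frac{\left(2 - \frac{4}{p}\right) p + p}{4} = - \frac{9}{4} + \frac{p \left(2 - \frac{4}{p}\right) + p}{4} = - \frac{9}{4} + \frac{p + p \left(2 - \frac{4}{p}\right)}{4} = - \frac{9}{4} + \left(\frac{p}{4} + \frac{p \left(2 - \frac{4}{p}\right)}{4}\right) = - \frac{9}{4} + \frac{p}{4} + \frac{p \left(2 - \frac{4}{p}\right)}{4}$)
$t{\left(-81 \right)} + W = \left(- \frac{13}{4} + \frac{3}{4} \left(-81\right)\right) + 253253862 = \left(- \frac{13}{4} - \frac{243}{4}\right) + 253253862 = -64 + 253253862 = 253253798$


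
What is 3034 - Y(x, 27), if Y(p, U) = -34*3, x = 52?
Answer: 3136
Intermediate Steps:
Y(p, U) = -102
3034 - Y(x, 27) = 3034 - 1*(-102) = 3034 + 102 = 3136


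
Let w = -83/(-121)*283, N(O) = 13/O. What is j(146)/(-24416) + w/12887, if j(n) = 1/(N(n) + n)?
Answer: 11347042843/753292161776 ≈ 0.015063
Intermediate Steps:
w = 23489/121 (w = -83*(-1/121)*283 = (83/121)*283 = 23489/121 ≈ 194.12)
j(n) = 1/(n + 13/n) (j(n) = 1/(13/n + n) = 1/(n + 13/n))
j(146)/(-24416) + w/12887 = (146/(13 + 146**2))/(-24416) + (23489/121)/12887 = (146/(13 + 21316))*(-1/24416) + (23489/121)*(1/12887) = (146/21329)*(-1/24416) + 23489/1559327 = -73/260384432 + 23489/1559327 = 11347042843/753292161776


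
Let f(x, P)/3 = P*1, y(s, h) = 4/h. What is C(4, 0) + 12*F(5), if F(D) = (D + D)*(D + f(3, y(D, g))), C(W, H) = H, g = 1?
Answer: 2040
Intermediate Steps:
f(x, P) = 3*P (f(x, P) = 3*(P*1) = 3*P)
F(D) = 2*D*(12 + D) (F(D) = (D + D)*(D + 3*(4/1)) = (2*D)*(D + 3*(4*1)) = (2*D)*(D + 3*4) = (2*D)*(D + 12) = (2*D)*(12 + D) = 2*D*(12 + D))
C(4, 0) + 12*F(5) = 0 + 12*(2*5*(12 + 5)) = 0 + 12*(2*5*17) = 0 + 12*170 = 0 + 2040 = 2040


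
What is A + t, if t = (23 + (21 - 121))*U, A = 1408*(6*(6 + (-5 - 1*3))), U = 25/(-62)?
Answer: -1045627/62 ≈ -16865.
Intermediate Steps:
U = -25/62 (U = 25*(-1/62) = -25/62 ≈ -0.40323)
A = -16896 (A = 1408*(6*(6 + (-5 - 3))) = 1408*(6*(6 - 8)) = 1408*(6*(-2)) = 1408*(-12) = -16896)
t = 1925/62 (t = (23 + (21 - 121))*(-25/62) = (23 - 100)*(-25/62) = -77*(-25/62) = 1925/62 ≈ 31.048)
A + t = -16896 + 1925/62 = -1045627/62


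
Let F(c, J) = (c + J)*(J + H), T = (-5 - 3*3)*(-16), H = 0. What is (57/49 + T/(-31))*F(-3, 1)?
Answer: 18418/1519 ≈ 12.125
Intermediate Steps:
T = 224 (T = (-5 - 9)*(-16) = -14*(-16) = 224)
F(c, J) = J*(J + c) (F(c, J) = (c + J)*(J + 0) = (J + c)*J = J*(J + c))
(57/49 + T/(-31))*F(-3, 1) = (57/49 + 224/(-31))*(1*(1 - 3)) = (57*(1/49) + 224*(-1/31))*(1*(-2)) = (57/49 - 224/31)*(-2) = -9209/1519*(-2) = 18418/1519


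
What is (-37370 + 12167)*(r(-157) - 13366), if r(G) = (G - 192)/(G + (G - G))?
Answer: 52878741939/157 ≈ 3.3681e+8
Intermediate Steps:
r(G) = (-192 + G)/G (r(G) = (-192 + G)/(G + 0) = (-192 + G)/G)
(-37370 + 12167)*(r(-157) - 13366) = (-37370 + 12167)*((-192 - 157)/(-157) - 13366) = -25203*(-1/157*(-349) - 13366) = -25203*(349/157 - 13366) = -25203*(-2098113/157) = 52878741939/157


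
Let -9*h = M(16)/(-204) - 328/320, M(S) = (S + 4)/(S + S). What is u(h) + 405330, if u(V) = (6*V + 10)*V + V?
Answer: 364354606718281/898905600 ≈ 4.0533e+5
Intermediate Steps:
M(S) = (4 + S)/(2*S) (M(S) = (4 + S)/((2*S)) = (4 + S)*(1/(2*S)) = (4 + S)/(2*S))
h = 8389/73440 (h = -(((½)*(4 + 16)/16)/(-204) - 328/320)/9 = -(((½)*(1/16)*20)*(-1/204) - 328*1/320)/9 = -((5/8)*(-1/204) - 41/40)/9 = -(-5/1632 - 41/40)/9 = -⅑*(-8389/8160) = 8389/73440 ≈ 0.11423)
u(V) = V + V*(10 + 6*V) (u(V) = (10 + 6*V)*V + V = V*(10 + 6*V) + V = V + V*(10 + 6*V))
u(h) + 405330 = 8389*(11 + 6*(8389/73440))/73440 + 405330 = 8389*(11 + 8389/12240)/73440 + 405330 = (8389/73440)*(143029/12240) + 405330 = 1199870281/898905600 + 405330 = 364354606718281/898905600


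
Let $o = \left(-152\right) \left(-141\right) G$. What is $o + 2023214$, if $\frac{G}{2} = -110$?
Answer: $-2691826$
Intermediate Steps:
$G = -220$ ($G = 2 \left(-110\right) = -220$)
$o = -4715040$ ($o = \left(-152\right) \left(-141\right) \left(-220\right) = 21432 \left(-220\right) = -4715040$)
$o + 2023214 = -4715040 + 2023214 = -2691826$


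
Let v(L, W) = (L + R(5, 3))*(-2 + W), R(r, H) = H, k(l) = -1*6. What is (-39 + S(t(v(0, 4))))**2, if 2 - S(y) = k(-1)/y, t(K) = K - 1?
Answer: 32041/25 ≈ 1281.6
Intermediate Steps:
k(l) = -6
v(L, W) = (-2 + W)*(3 + L) (v(L, W) = (L + 3)*(-2 + W) = (3 + L)*(-2 + W) = (-2 + W)*(3 + L))
t(K) = -1 + K
S(y) = 2 + 6/y (S(y) = 2 - (-6)/y = 2 + 6/y)
(-39 + S(t(v(0, 4))))**2 = (-39 + (2 + 6/(-1 + (-6 - 2*0 + 3*4 + 0*4))))**2 = (-39 + (2 + 6/(-1 + (-6 + 0 + 12 + 0))))**2 = (-39 + (2 + 6/(-1 + 6)))**2 = (-39 + (2 + 6/5))**2 = (-39 + 16/5)**2 = (-179/5)**2 = 32041/25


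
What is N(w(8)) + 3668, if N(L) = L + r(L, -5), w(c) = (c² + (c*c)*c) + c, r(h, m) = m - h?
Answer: 3663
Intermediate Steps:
w(c) = c + c² + c³ (w(c) = (c² + c²*c) + c = (c² + c³) + c = c + c² + c³)
N(L) = -5 (N(L) = L + (-5 - L) = -5)
N(w(8)) + 3668 = -5 + 3668 = 3663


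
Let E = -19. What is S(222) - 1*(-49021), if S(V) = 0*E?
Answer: 49021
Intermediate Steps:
S(V) = 0 (S(V) = 0*(-19) = 0)
S(222) - 1*(-49021) = 0 - 1*(-49021) = 0 + 49021 = 49021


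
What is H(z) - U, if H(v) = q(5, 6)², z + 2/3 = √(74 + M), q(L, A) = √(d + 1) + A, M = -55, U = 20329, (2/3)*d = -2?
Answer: -20295 + 12*I*√2 ≈ -20295.0 + 16.971*I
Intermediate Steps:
d = -3 (d = (3/2)*(-2) = -3)
q(L, A) = A + I*√2 (q(L, A) = √(-3 + 1) + A = √(-2) + A = I*√2 + A = A + I*√2)
z = -⅔ + √19 (z = -⅔ + √(74 - 55) = -⅔ + √19 ≈ 3.6922)
H(v) = (6 + I*√2)²
H(z) - U = (6 + I*√2)² - 1*20329 = (6 + I*√2)² - 20329 = -20329 + (6 + I*√2)²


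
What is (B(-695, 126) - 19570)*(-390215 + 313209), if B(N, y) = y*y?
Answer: 284460164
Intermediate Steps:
B(N, y) = y²
(B(-695, 126) - 19570)*(-390215 + 313209) = (126² - 19570)*(-390215 + 313209) = (15876 - 19570)*(-77006) = -3694*(-77006) = 284460164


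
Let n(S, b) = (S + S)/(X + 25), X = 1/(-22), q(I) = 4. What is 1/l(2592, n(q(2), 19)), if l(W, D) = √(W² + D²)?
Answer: 549*√7909967965/126559487440 ≈ 0.00038580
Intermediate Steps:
X = -1/22 ≈ -0.045455
n(S, b) = 44*S/549 (n(S, b) = (S + S)/(-1/22 + 25) = (2*S)/(549/22) = (2*S)*(22/549) = 44*S/549)
l(W, D) = √(D² + W²)
1/l(2592, n(q(2), 19)) = 1/(√(((44/549)*4)² + 2592²)) = 1/(√((176/549)² + 6718464)) = 1/(√(30976/301401 + 6718464)) = 1/(√(2024951799040/301401)) = 1/(16*√7909967965/549) = 549*√7909967965/126559487440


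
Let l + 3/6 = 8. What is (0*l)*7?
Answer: 0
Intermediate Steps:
l = 15/2 (l = -½ + 8 = 15/2 ≈ 7.5000)
(0*l)*7 = (0*(15/2))*7 = 0*7 = 0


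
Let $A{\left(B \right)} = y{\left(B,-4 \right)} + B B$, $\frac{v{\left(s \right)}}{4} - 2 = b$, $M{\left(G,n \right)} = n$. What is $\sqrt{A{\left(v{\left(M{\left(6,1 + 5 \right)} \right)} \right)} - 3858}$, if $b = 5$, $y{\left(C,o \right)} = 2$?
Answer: $32 i \sqrt{3} \approx 55.426 i$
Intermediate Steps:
$v{\left(s \right)} = 28$ ($v{\left(s \right)} = 8 + 4 \cdot 5 = 8 + 20 = 28$)
$A{\left(B \right)} = 2 + B^{2}$ ($A{\left(B \right)} = 2 + B B = 2 + B^{2}$)
$\sqrt{A{\left(v{\left(M{\left(6,1 + 5 \right)} \right)} \right)} - 3858} = \sqrt{\left(2 + 28^{2}\right) - 3858} = \sqrt{\left(2 + 784\right) - 3858} = \sqrt{786 - 3858} = \sqrt{-3072} = 32 i \sqrt{3}$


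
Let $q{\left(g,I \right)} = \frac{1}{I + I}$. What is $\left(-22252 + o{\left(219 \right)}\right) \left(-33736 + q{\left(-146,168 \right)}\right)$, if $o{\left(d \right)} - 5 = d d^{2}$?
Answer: $- \frac{4243129642055}{12} \approx -3.5359 \cdot 10^{11}$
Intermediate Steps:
$q{\left(g,I \right)} = \frac{1}{2 I}$
$o{\left(d \right)} = 5 + d^{3}$ ($o{\left(d \right)} = 5 + d d^{2} = 5 + d^{3}$)
$\left(-22252 + o{\left(219 \right)}\right) \left(-33736 + q{\left(-146,168 \right)}\right) = \left(-22252 + \left(5 + 219^{3}\right)\right) \left(-33736 + \frac{1}{2 \cdot 168}\right) = \left(-22252 + \left(5 + 10503459\right)\right) \left(-33736 + \frac{1}{2} \cdot \frac{1}{168}\right) = \left(-22252 + 10503464\right) \left(-33736 + \frac{1}{336}\right) = 10481212 \left(- \frac{11335295}{336}\right) = - \frac{4243129642055}{12}$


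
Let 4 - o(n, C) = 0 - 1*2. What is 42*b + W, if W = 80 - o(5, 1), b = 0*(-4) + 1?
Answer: 116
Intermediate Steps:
o(n, C) = 6 (o(n, C) = 4 - (0 - 1*2) = 4 - (0 - 2) = 4 - 1*(-2) = 4 + 2 = 6)
b = 1 (b = 0 + 1 = 1)
W = 74 (W = 80 - 1*6 = 80 - 6 = 74)
42*b + W = 42*1 + 74 = 42 + 74 = 116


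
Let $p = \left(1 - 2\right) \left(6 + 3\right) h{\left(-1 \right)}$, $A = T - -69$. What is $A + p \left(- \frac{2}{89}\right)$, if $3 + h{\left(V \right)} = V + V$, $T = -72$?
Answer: $- \frac{357}{89} \approx -4.0112$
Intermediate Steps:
$h{\left(V \right)} = -3 + 2 V$ ($h{\left(V \right)} = -3 + \left(V + V\right) = -3 + 2 V$)
$A = -3$ ($A = -72 - -69 = -72 + 69 = -3$)
$p = 45$ ($p = \left(1 - 2\right) \left(6 + 3\right) \left(-3 + 2 \left(-1\right)\right) = - 9 \left(-3 - 2\right) = - 9 \left(-5\right) = \left(-1\right) \left(-45\right) = 45$)
$A + p \left(- \frac{2}{89}\right) = -3 + 45 \left(- \frac{2}{89}\right) = -3 - \frac{90}{89} = - \frac{357}{89}$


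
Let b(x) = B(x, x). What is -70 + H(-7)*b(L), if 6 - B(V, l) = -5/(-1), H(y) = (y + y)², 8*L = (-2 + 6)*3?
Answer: 126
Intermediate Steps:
L = 3/2 (L = ((-2 + 6)*3)/8 = (4*3)/8 = (⅛)*12 = 3/2 ≈ 1.5000)
H(y) = 4*y² (H(y) = (2*y)² = 4*y²)
B(V, l) = 1 (B(V, l) = 6 - (-5)/(-1) = 6 - (-5)*(-1) = 6 - 1*5 = 6 - 5 = 1)
b(x) = 1
-70 + H(-7)*b(L) = -70 + (4*(-7)²)*1 = -70 + (4*49)*1 = -70 + 196*1 = -70 + 196 = 126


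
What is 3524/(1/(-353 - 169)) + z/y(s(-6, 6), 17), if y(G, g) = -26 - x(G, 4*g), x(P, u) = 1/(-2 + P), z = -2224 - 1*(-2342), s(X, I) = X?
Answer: -380783240/207 ≈ -1.8395e+6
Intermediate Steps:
z = 118 (z = -2224 + 2342 = 118)
y(G, g) = -26 - 1/(-2 + G)
3524/(1/(-353 - 169)) + z/y(s(-6, 6), 17) = 3524/(1/(-353 - 169)) + 118/(((51 - 26*(-6))/(-2 - 6))) = 3524/(1/(-522)) + 118/(((51 + 156)/(-8))) = 3524/(-1/522) + 118/((-⅛*207)) = 3524*(-522) + 118/(-207/8) = -1839528 + 118*(-8/207) = -1839528 - 944/207 = -380783240/207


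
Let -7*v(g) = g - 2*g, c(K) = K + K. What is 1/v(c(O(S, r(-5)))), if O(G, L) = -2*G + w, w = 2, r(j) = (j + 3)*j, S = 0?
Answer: 7/4 ≈ 1.7500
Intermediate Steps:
r(j) = j*(3 + j) (r(j) = (3 + j)*j = j*(3 + j))
O(G, L) = 2 - 2*G (O(G, L) = -2*G + 2 = 2 - 2*G)
c(K) = 2*K
v(g) = g/7 (v(g) = -(g - 2*g)/7 = -(-1)*g/7 = g/7)
1/v(c(O(S, r(-5)))) = 1/((2*(2 - 2*0))/7) = 1/((2*(2 + 0))/7) = 1/((2*2)/7) = 1/((⅐)*4) = 1/(4/7) = 7/4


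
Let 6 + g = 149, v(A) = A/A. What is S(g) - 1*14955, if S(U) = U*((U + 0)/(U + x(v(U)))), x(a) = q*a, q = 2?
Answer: -2148026/145 ≈ -14814.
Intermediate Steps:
v(A) = 1
x(a) = 2*a
g = 143 (g = -6 + 149 = 143)
S(U) = U²/(2 + U) (S(U) = U*((U + 0)/(U + 2*1)) = U*(U/(U + 2)) = U*(U/(2 + U)) = U²/(2 + U))
S(g) - 1*14955 = 143²/(2 + 143) - 1*14955 = 20449/145 - 14955 = -2148026/145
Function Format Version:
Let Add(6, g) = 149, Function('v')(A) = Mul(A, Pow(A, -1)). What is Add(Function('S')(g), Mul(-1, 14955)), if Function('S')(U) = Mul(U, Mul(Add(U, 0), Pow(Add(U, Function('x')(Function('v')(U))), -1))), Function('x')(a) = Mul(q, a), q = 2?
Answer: Rational(-2148026, 145) ≈ -14814.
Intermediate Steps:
Function('v')(A) = 1
Function('x')(a) = Mul(2, a)
g = 143 (g = Add(-6, 149) = 143)
Function('S')(U) = Mul(Pow(U, 2), Pow(Add(2, U), -1)) (Function('S')(U) = Mul(U, Mul(Add(U, 0), Pow(Add(U, Mul(2, 1)), -1))) = Mul(U, Mul(U, Pow(Add(U, 2), -1))) = Mul(U, Mul(U, Pow(Add(2, U), -1))) = Mul(Pow(U, 2), Pow(Add(2, U), -1)))
Add(Function('S')(g), Mul(-1, 14955)) = Add(Mul(Pow(143, 2), Pow(Add(2, 143), -1)), Mul(-1, 14955)) = Add(Mul(20449, Pow(145, -1)), -14955) = Add(Mul(20449, Rational(1, 145)), -14955) = Add(Rational(20449, 145), -14955) = Rational(-2148026, 145)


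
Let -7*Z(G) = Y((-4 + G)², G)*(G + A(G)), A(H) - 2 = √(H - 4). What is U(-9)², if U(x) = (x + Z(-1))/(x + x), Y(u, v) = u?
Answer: 4619/15876 + 1100*I*√5/3969 ≈ 0.29094 + 0.61972*I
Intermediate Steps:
A(H) = 2 + √(-4 + H) (A(H) = 2 + √(H - 4) = 2 + √(-4 + H))
Z(G) = -(-4 + G)²*(2 + G + √(-4 + G))/7 (Z(G) = -(-4 + G)²*(G + (2 + √(-4 + G)))/7 = -(-4 + G)²*(2 + G + √(-4 + G))/7)
U(x) = (-25/7 + x - 25*I*√5/7)/(2*x) (U(x) = (x + (-4 - 1)²*(-2 - 1*(-1) - √(-4 - 1))/7)/(x + x) = (x + (⅐)*(-5)²*(-2 + 1 - √(-5)))/((2*x)) = (x + (⅐)*25*(-2 + 1 - I*√5))*(1/(2*x)) = (x + (⅐)*25*(-1 - I*√5))*(1/(2*x)) = (x + (-25/7 - 25*I*√5/7))*(1/(2*x)) = (-25/7 + x - 25*I*√5/7)*(1/(2*x)) = (-25/7 + x - 25*I*√5/7)/(2*x))
U(-9)² = ((1/14)*(-25 + 7*(-9) - 25*I*√5)/(-9))² = ((1/14)*(-⅑)*(-25 - 63 - 25*I*√5))² = ((1/14)*(-⅑)*(-88 - 25*I*√5))² = (44/63 + 25*I*√5/126)²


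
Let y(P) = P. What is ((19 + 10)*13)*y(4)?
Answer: 1508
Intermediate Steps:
((19 + 10)*13)*y(4) = ((19 + 10)*13)*4 = (29*13)*4 = 377*4 = 1508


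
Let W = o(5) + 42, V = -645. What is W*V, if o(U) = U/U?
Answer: -27735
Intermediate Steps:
o(U) = 1
W = 43 (W = 1 + 42 = 43)
W*V = 43*(-645) = -27735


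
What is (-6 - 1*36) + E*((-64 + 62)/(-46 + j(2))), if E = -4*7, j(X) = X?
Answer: -476/11 ≈ -43.273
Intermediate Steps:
E = -28
(-6 - 1*36) + E*((-64 + 62)/(-46 + j(2))) = (-6 - 1*36) - 28*(-64 + 62)/(-46 + 2) = (-6 - 36) - (-56)/(-44) = -42 - (-56)*(-1)/44 = -42 - 28*1/22 = -42 - 14/11 = -476/11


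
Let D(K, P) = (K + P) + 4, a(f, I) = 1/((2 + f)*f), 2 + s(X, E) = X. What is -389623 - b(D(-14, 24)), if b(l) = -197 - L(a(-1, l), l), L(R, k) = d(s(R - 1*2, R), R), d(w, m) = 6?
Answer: -389420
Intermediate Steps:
s(X, E) = -2 + X
a(f, I) = 1/(f*(2 + f))
D(K, P) = 4 + K + P
L(R, k) = 6
b(l) = -203 (b(l) = -197 - 1*6 = -197 - 6 = -203)
-389623 - b(D(-14, 24)) = -389623 - 1*(-203) = -389623 + 203 = -389420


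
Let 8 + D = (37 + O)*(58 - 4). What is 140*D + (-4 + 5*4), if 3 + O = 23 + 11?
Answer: 512976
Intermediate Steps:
O = 31 (O = -3 + (23 + 11) = -3 + 34 = 31)
D = 3664 (D = -8 + (37 + 31)*(58 - 4) = -8 + 68*54 = -8 + 3672 = 3664)
140*D + (-4 + 5*4) = 140*3664 + (-4 + 5*4) = 512960 + (-4 + 20) = 512960 + 16 = 512976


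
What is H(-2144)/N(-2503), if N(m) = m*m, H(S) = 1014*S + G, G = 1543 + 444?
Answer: -2172029/6265009 ≈ -0.34669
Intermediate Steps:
G = 1987
H(S) = 1987 + 1014*S (H(S) = 1014*S + 1987 = 1987 + 1014*S)
N(m) = m**2
H(-2144)/N(-2503) = (1987 + 1014*(-2144))/((-2503)**2) = (1987 - 2174016)/6265009 = -2172029*1/6265009 = -2172029/6265009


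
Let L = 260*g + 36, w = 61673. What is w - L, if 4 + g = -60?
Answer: 78277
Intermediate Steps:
g = -64 (g = -4 - 60 = -64)
L = -16604 (L = 260*(-64) + 36 = -16640 + 36 = -16604)
w - L = 61673 - 1*(-16604) = 61673 + 16604 = 78277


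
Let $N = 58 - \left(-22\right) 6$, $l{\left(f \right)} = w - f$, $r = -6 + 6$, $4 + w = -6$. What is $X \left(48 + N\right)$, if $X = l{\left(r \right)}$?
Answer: $-2380$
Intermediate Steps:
$w = -10$ ($w = -4 - 6 = -10$)
$r = 0$
$l{\left(f \right)} = -10 - f$
$N = 190$ ($N = 58 - -132 = 58 + 132 = 190$)
$X = -10$ ($X = -10 - 0 = -10 + 0 = -10$)
$X \left(48 + N\right) = - 10 \left(48 + 190\right) = \left(-10\right) 238 = -2380$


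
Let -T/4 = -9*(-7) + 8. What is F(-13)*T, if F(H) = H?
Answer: 3692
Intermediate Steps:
T = -284 (T = -4*(-9*(-7) + 8) = -4*(63 + 8) = -4*71 = -284)
F(-13)*T = -13*(-284) = 3692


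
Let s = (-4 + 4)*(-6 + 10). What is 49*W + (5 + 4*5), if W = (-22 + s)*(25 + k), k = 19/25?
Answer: -693607/25 ≈ -27744.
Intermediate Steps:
s = 0 (s = 0*4 = 0)
k = 19/25 (k = 19*(1/25) = 19/25 ≈ 0.76000)
W = -14168/25 (W = (-22 + 0)*(25 + 19/25) = -22*644/25 = -14168/25 ≈ -566.72)
49*W + (5 + 4*5) = 49*(-14168/25) + (5 + 4*5) = -694232/25 + (5 + 20) = -694232/25 + 25 = -693607/25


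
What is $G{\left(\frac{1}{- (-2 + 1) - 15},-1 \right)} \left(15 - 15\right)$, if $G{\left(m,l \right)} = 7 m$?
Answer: $0$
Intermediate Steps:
$G{\left(\frac{1}{- (-2 + 1) - 15},-1 \right)} \left(15 - 15\right) = \frac{7}{- (-2 + 1) - 15} \left(15 - 15\right) = \frac{7}{\left(-1\right) \left(-1\right) - 15} \left(15 - 15\right) = \frac{7}{1 - 15} \cdot 0 = \frac{7}{-14} \cdot 0 = 7 \left(- \frac{1}{14}\right) 0 = \left(- \frac{1}{2}\right) 0 = 0$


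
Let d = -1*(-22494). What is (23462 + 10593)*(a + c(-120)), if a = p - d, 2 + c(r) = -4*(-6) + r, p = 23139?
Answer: 18628085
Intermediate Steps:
d = 22494
c(r) = 22 + r (c(r) = -2 + (-4*(-6) + r) = -2 + (24 + r) = 22 + r)
a = 645 (a = 23139 - 1*22494 = 23139 - 22494 = 645)
(23462 + 10593)*(a + c(-120)) = (23462 + 10593)*(645 + (22 - 120)) = 34055*(645 - 98) = 34055*547 = 18628085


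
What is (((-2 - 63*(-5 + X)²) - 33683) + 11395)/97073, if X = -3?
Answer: -26322/97073 ≈ -0.27116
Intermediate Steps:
(((-2 - 63*(-5 + X)²) - 33683) + 11395)/97073 = (((-2 - 63*(-5 - 3)²) - 33683) + 11395)/97073 = (((-2 - 63*(-8)²) - 33683) + 11395)*(1/97073) = (((-2 - 63*64) - 33683) + 11395)*(1/97073) = (((-2 - 4032) - 33683) + 11395)*(1/97073) = ((-4034 - 33683) + 11395)*(1/97073) = (-37717 + 11395)*(1/97073) = -26322*1/97073 = -26322/97073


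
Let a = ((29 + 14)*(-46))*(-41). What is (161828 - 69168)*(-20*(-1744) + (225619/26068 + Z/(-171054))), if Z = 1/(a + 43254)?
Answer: 112034108304822133620415/34655625242784 ≈ 3.2328e+9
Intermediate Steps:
a = 81098 (a = (43*(-46))*(-41) = -1978*(-41) = 81098)
Z = 1/124352 (Z = 1/(81098 + 43254) = 1/124352 ≈ 8.0417e-6)
(161828 - 69168)*(-20*(-1744) + (225619/26068 + Z/(-171054))) = (161828 - 69168)*(-20*(-1744) + (225619/26068 + (1/124352)/(-171054))) = 92660*(34880 + (225619*(1/26068) + (1/124352)*(-1/171054))) = 92660*(34880 + (225619/26068 - 1/21270907008)) = 92660*(34880 + 1199780192052971/138622500971136) = 92660*(4836352614065276651/138622500971136) = 112034108304822133620415/34655625242784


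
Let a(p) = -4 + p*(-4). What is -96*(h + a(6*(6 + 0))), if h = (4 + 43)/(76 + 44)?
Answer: 70852/5 ≈ 14170.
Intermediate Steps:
a(p) = -4 - 4*p
h = 47/120 ≈ 0.39167
-96*(h + a(6*(6 + 0))) = -96*(47/120 + (-4 - 24*(6 + 0))) = -96*(47/120 + (-4 - 24*6)) = -96*(47/120 + (-4 - 4*36)) = -96*(47/120 + (-4 - 144)) = -96*(47/120 - 148) = -96*(-17713/120) = 70852/5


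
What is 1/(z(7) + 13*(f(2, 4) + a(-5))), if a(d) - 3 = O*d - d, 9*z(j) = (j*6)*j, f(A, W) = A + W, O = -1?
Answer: 3/839 ≈ 0.0035757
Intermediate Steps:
z(j) = 2*j²/3 (z(j) = ((j*6)*j)/9 = ((6*j)*j)/9 = (6*j²)/9 = 2*j²/3)
a(d) = 3 - 2*d (a(d) = 3 + (-d - d) = 3 - 2*d)
1/(z(7) + 13*(f(2, 4) + a(-5))) = 1/((⅔)*7² + 13*((2 + 4) + (3 - 2*(-5)))) = 1/((⅔)*49 + 13*(6 + (3 + 10))) = 1/(98/3 + 13*(6 + 13)) = 1/(98/3 + 13*19) = 1/(98/3 + 247) = 1/(839/3) = 3/839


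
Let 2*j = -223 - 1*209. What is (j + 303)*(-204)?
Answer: -17748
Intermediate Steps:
j = -216 (j = (-223 - 1*209)/2 = (-223 - 209)/2 = (½)*(-432) = -216)
(j + 303)*(-204) = (-216 + 303)*(-204) = 87*(-204) = -17748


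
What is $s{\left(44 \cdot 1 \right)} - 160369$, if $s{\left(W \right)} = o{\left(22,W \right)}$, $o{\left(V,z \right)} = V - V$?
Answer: $-160369$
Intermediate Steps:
$o{\left(V,z \right)} = 0$
$s{\left(W \right)} = 0$
$s{\left(44 \cdot 1 \right)} - 160369 = 0 - 160369 = -160369$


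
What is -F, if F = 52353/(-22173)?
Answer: 17451/7391 ≈ 2.3611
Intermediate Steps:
F = -17451/7391 (F = 52353*(-1/22173) = -17451/7391 ≈ -2.3611)
-F = -1*(-17451/7391) = 17451/7391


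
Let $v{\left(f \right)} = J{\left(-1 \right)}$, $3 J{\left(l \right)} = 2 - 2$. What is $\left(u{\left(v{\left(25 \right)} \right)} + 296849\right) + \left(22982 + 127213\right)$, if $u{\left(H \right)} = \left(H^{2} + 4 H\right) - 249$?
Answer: $446795$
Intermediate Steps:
$J{\left(l \right)} = 0$ ($J{\left(l \right)} = \frac{2 - 2}{3} = \frac{1}{3} \cdot 0 = 0$)
$v{\left(f \right)} = 0$
$u{\left(H \right)} = -249 + H^{2} + 4 H$
$\left(u{\left(v{\left(25 \right)} \right)} + 296849\right) + \left(22982 + 127213\right) = \left(\left(-249 + 0^{2} + 4 \cdot 0\right) + 296849\right) + \left(22982 + 127213\right) = \left(\left(-249 + 0 + 0\right) + 296849\right) + 150195 = \left(-249 + 296849\right) + 150195 = 296600 + 150195 = 446795$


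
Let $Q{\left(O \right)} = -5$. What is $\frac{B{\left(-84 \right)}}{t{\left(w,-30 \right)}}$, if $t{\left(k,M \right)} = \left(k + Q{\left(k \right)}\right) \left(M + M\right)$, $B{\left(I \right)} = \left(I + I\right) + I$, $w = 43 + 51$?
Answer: $\frac{21}{445} \approx 0.047191$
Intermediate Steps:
$w = 94$
$B{\left(I \right)} = 3 I$ ($B{\left(I \right)} = 2 I + I = 3 I$)
$t{\left(k,M \right)} = 2 M \left(-5 + k\right)$ ($t{\left(k,M \right)} = \left(k - 5\right) \left(M + M\right) = \left(-5 + k\right) 2 M = 2 M \left(-5 + k\right)$)
$\frac{B{\left(-84 \right)}}{t{\left(w,-30 \right)}} = \frac{3 \left(-84\right)}{2 \left(-30\right) \left(-5 + 94\right)} = - \frac{252}{2 \left(-30\right) 89} = - \frac{252}{-5340} = \left(-252\right) \left(- \frac{1}{5340}\right) = \frac{21}{445}$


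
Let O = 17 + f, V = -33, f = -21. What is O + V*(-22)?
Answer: 722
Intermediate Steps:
O = -4 (O = 17 - 21 = -4)
O + V*(-22) = -4 - 33*(-22) = -4 + 726 = 722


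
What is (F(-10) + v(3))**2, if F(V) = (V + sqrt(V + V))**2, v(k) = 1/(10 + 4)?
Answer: -311359/196 - 44840*I*sqrt(5)/7 ≈ -1588.6 - 14324.0*I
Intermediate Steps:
v(k) = 1/14
F(V) = (V + sqrt(2)*sqrt(V))**2 (F(V) = (V + sqrt(2*V))**2 = (V + sqrt(2)*sqrt(V))**2)
(F(-10) + v(3))**2 = ((-10 + sqrt(2)*sqrt(-10))**2 + 1/14)**2 = ((-10 + sqrt(2)*(I*sqrt(10)))**2 + 1/14)**2 = ((-10 + 2*I*sqrt(5))**2 + 1/14)**2 = (1/14 + (-10 + 2*I*sqrt(5))**2)**2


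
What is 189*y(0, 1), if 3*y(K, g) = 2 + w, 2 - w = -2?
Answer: 378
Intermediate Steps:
w = 4 (w = 2 - 1*(-2) = 2 + 2 = 4)
y(K, g) = 2 (y(K, g) = (2 + 4)/3 = (⅓)*6 = 2)
189*y(0, 1) = 189*2 = 378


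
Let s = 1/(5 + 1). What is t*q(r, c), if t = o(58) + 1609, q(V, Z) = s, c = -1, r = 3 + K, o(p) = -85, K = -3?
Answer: 254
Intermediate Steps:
r = 0 (r = 3 - 3 = 0)
s = ⅙ (s = 1/6 = ⅙ ≈ 0.16667)
q(V, Z) = ⅙
t = 1524 (t = -85 + 1609 = 1524)
t*q(r, c) = 1524*(⅙) = 254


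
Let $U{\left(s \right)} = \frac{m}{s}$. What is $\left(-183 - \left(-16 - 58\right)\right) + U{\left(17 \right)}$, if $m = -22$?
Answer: $- \frac{1875}{17} \approx -110.29$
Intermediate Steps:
$U{\left(s \right)} = - \frac{22}{s}$
$\left(-183 - \left(-16 - 58\right)\right) + U{\left(17 \right)} = \left(-183 - \left(-16 - 58\right)\right) - \frac{22}{17} = \left(-183 - -74\right) - \frac{22}{17} = \left(-183 + 74\right) - \frac{22}{17} = -109 - \frac{22}{17} = - \frac{1875}{17}$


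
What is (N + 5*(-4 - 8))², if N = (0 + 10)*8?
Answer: 400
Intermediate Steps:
N = 80 (N = 10*8 = 80)
(N + 5*(-4 - 8))² = (80 + 5*(-4 - 8))² = (80 + 5*(-12))² = (80 - 60)² = 20² = 400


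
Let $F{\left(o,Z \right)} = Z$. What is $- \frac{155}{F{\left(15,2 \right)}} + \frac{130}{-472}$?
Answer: $- \frac{18355}{236} \approx -77.775$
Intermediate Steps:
$- \frac{155}{F{\left(15,2 \right)}} + \frac{130}{-472} = - \frac{155}{2} + \frac{130}{-472} = \left(-155\right) \frac{1}{2} + 130 \left(- \frac{1}{472}\right) = - \frac{155}{2} - \frac{65}{236} = - \frac{18355}{236}$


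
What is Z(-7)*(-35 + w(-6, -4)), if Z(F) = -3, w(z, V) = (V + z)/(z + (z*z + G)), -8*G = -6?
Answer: 4345/41 ≈ 105.98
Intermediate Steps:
G = 3/4 (G = -1/8*(-6) = 3/4 ≈ 0.75000)
w(z, V) = (V + z)/(3/4 + z + z**2) (w(z, V) = (V + z)/(z + (z*z + 3/4)) = (V + z)/(z + (z**2 + 3/4)) = (V + z)/(z + (3/4 + z**2)) = (V + z)/(3/4 + z + z**2))
Z(-7)*(-35 + w(-6, -4)) = -3*(-35 + 4*(-4 - 6)/(3 + 4*(-6) + 4*(-6)**2)) = -3*(-35 + 4*(-10)/(3 - 24 + 4*36)) = -3*(-35 + 4*(-10)/(3 - 24 + 144)) = -3*(-35 + 4*(-10)/123) = -3*(-35 + 4*(1/123)*(-10)) = -3*(-35 - 40/123) = -3*(-4345/123) = 4345/41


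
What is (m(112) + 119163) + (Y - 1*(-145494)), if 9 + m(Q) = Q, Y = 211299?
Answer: 476059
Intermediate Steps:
m(Q) = -9 + Q
(m(112) + 119163) + (Y - 1*(-145494)) = ((-9 + 112) + 119163) + (211299 - 1*(-145494)) = (103 + 119163) + (211299 + 145494) = 119266 + 356793 = 476059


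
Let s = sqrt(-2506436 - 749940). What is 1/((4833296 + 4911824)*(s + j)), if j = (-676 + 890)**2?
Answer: 11449/5117479208909760 - I*sqrt(814094)/10234958417819520 ≈ 2.2372e-12 - 8.8156e-14*I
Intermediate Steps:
j = 45796 (j = 214**2 = 45796)
s = 2*I*sqrt(814094) (s = sqrt(-3256376) = 2*I*sqrt(814094) ≈ 1804.5*I)
1/((4833296 + 4911824)*(s + j)) = 1/((4833296 + 4911824)*(2*I*sqrt(814094) + 45796)) = 1/(9745120*(45796 + 2*I*sqrt(814094))) = 1/(446287515520 + 19490240*I*sqrt(814094))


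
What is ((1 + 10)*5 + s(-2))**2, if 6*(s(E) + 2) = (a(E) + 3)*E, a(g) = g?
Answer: 24964/9 ≈ 2773.8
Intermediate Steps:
s(E) = -2 + E*(3 + E)/6 (s(E) = -2 + ((E + 3)*E)/6 = -2 + ((3 + E)*E)/6 = -2 + (E*(3 + E))/6 = -2 + E*(3 + E)/6)
((1 + 10)*5 + s(-2))**2 = ((1 + 10)*5 + (-2 + (1/2)*(-2) + (1/6)*(-2)**2))**2 = (11*5 + (-2 - 1 + (1/6)*4))**2 = (55 + (-2 - 1 + 2/3))**2 = (55 - 7/3)**2 = (158/3)**2 = 24964/9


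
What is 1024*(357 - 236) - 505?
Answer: 123399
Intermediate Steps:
1024*(357 - 236) - 505 = 1024*121 - 505 = 123904 - 505 = 123399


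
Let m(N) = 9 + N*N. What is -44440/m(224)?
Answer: -8888/10037 ≈ -0.88552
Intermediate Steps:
m(N) = 9 + N²
-44440/m(224) = -44440/(9 + 224²) = -44440/(9 + 50176) = -44440/50185 = -44440*1/50185 = -8888/10037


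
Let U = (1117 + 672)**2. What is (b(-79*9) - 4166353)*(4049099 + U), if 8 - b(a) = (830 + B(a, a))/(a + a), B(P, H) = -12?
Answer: -7158446086854440/237 ≈ -3.0204e+13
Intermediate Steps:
b(a) = 8 - 409/a (b(a) = 8 - (830 - 12)/(a + a) = 8 - 818/(2*a) = 8 - 818*1/(2*a) = 8 - 409/a)
U = 3200521 (U = 1789**2 = 3200521)
(b(-79*9) - 4166353)*(4049099 + U) = ((8 - 409/((-79*9))) - 4166353)*(4049099 + 3200521) = ((8 - 409/(-711)) - 4166353)*7249620 = ((8 - 409*(-1/711)) - 4166353)*7249620 = ((8 + 409/711) - 4166353)*7249620 = (6097/711 - 4166353)*7249620 = -2962270886/711*7249620 = -7158446086854440/237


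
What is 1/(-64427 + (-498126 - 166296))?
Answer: -1/728849 ≈ -1.3720e-6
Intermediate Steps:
1/(-64427 + (-498126 - 166296)) = 1/(-64427 - 664422) = 1/(-728849) = -1/728849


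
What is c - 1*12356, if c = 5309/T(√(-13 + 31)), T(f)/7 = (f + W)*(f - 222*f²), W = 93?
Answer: -662239517410477/53596585287 + 6907009*√2/107193170574 ≈ -12356.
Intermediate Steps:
T(f) = 7*(93 + f)*(f - 222*f²) (T(f) = 7*((f + 93)*(f - 222*f²)) = 7*((93 + f)*(f - 222*f²)) = 7*(93 + f)*(f - 222*f²))
c = 5309*√2/(42*(-3903 - 61935*√2)) (c = 5309/((7*√(-13 + 31)*(93 - 20645*√(-13 + 31) - 222*(√(-13 + 31))²))) = 5309/((7*√18*(93 - 61935*√2 - 222*(√18)²))) = 5309/((7*(3*√2)*(93 - 61935*√2 - 222*(3*√2)²))) = 5309/((7*(3*√2)*(93 - 61935*√2 - 222*18))) = 5309/((7*(3*√2)*(93 - 61935*√2 - 3996))) = 5309/((7*(3*√2)*(-3903 - 61935*√2))) = 5309/((21*√2*(-3903 - 61935*√2))) = 5309*(√2/(42*(-3903 - 61935*√2))) = 5309*√2/(42*(-3903 - 61935*√2)) ≈ -0.0019539)
c - 1*12356 = (-109604305/53596585287 + 6907009*√2/107193170574) - 1*12356 = (-109604305/53596585287 + 6907009*√2/107193170574) - 12356 = -662239517410477/53596585287 + 6907009*√2/107193170574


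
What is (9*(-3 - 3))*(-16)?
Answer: 864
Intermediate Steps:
(9*(-3 - 3))*(-16) = (9*(-6))*(-16) = -54*(-16) = 864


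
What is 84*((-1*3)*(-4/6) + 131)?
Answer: 11172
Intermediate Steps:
84*((-1*3)*(-4/6) + 131) = 84*(-(-12)/6 + 131) = 84*(-3*(-⅔) + 131) = 84*(2 + 131) = 84*133 = 11172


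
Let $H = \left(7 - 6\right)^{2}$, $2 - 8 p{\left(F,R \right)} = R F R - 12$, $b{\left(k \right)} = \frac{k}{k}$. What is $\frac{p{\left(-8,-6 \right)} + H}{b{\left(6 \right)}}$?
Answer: $\frac{155}{4} \approx 38.75$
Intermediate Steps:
$b{\left(k \right)} = 1$
$p{\left(F,R \right)} = \frac{7}{4} - \frac{F R^{2}}{8}$ ($p{\left(F,R \right)} = \frac{1}{4} - \frac{R F R - 12}{8} = \frac{1}{4} - \frac{F R R - 12}{8} = \frac{1}{4} - \frac{F R^{2} - 12}{8} = \frac{1}{4} - \frac{-12 + F R^{2}}{8} = \frac{1}{4} - \left(- \frac{3}{2} + \frac{F R^{2}}{8}\right) = \frac{7}{4} - \frac{F R^{2}}{8}$)
$H = 1$ ($H = 1^{2} = 1$)
$\frac{p{\left(-8,-6 \right)} + H}{b{\left(6 \right)}} = \frac{\left(\frac{7}{4} - - \left(-6\right)^{2}\right) + 1}{1} = 1 \left(\left(\frac{7}{4} - \left(-1\right) 36\right) + 1\right) = 1 \left(\left(\frac{7}{4} + 36\right) + 1\right) = 1 \left(\frac{151}{4} + 1\right) = 1 \cdot \frac{155}{4} = \frac{155}{4}$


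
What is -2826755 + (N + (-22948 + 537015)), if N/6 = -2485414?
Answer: -17225172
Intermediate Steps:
N = -14912484 (N = 6*(-2485414) = -14912484)
-2826755 + (N + (-22948 + 537015)) = -2826755 + (-14912484 + (-22948 + 537015)) = -2826755 + (-14912484 + 514067) = -2826755 - 14398417 = -17225172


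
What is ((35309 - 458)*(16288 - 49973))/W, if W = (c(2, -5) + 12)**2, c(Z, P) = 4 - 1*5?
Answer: -1173955935/121 ≈ -9.7021e+6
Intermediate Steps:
c(Z, P) = -1 (c(Z, P) = 4 - 5 = -1)
W = 121 (W = (-1 + 12)**2 = 11**2 = 121)
((35309 - 458)*(16288 - 49973))/W = ((35309 - 458)*(16288 - 49973))/121 = (34851*(-33685))*(1/121) = -1173955935*1/121 = -1173955935/121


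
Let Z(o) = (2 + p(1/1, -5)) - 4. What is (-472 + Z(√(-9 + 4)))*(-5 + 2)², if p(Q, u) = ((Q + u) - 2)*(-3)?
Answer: -4104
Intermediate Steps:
p(Q, u) = 6 - 3*Q - 3*u (p(Q, u) = (-2 + Q + u)*(-3) = 6 - 3*Q - 3*u)
Z(o) = 16 (Z(o) = (2 + (6 - 3/1 - 3*(-5))) - 4 = (2 + (6 - 3*1 + 15)) - 4 = (2 + (6 - 3 + 15)) - 4 = (2 + 18) - 4 = 20 - 4 = 16)
(-472 + Z(√(-9 + 4)))*(-5 + 2)² = (-472 + 16)*(-5 + 2)² = -456*(-3)² = -456*9 = -4104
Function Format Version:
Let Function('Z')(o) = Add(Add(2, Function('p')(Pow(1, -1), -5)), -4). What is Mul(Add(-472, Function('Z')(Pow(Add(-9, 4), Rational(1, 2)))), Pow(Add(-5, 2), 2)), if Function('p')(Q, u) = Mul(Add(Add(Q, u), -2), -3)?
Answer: -4104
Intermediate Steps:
Function('p')(Q, u) = Add(6, Mul(-3, Q), Mul(-3, u)) (Function('p')(Q, u) = Mul(Add(-2, Q, u), -3) = Add(6, Mul(-3, Q), Mul(-3, u)))
Function('Z')(o) = 16 (Function('Z')(o) = Add(Add(2, Add(6, Mul(-3, Pow(1, -1)), Mul(-3, -5))), -4) = Add(Add(2, Add(6, Mul(-3, 1), 15)), -4) = Add(Add(2, Add(6, -3, 15)), -4) = Add(Add(2, 18), -4) = Add(20, -4) = 16)
Mul(Add(-472, Function('Z')(Pow(Add(-9, 4), Rational(1, 2)))), Pow(Add(-5, 2), 2)) = Mul(Add(-472, 16), Pow(Add(-5, 2), 2)) = Mul(-456, Pow(-3, 2)) = Mul(-456, 9) = -4104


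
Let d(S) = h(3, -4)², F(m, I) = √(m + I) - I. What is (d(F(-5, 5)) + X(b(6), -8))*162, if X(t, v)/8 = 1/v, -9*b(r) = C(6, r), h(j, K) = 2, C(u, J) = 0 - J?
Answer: 486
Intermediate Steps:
C(u, J) = -J
b(r) = r/9 (b(r) = -(-1)*r/9 = r/9)
F(m, I) = √(I + m) - I
X(t, v) = 8/v
d(S) = 4 (d(S) = 2² = 4)
(d(F(-5, 5)) + X(b(6), -8))*162 = (4 + 8/(-8))*162 = (4 + 8*(-⅛))*162 = (4 - 1)*162 = 3*162 = 486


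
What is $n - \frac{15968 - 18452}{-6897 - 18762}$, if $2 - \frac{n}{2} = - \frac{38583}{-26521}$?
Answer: $\frac{75125422}{75611371} \approx 0.99357$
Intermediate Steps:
$n = \frac{28918}{26521}$ ($n = 4 - 2 \left(- \frac{38583}{-26521}\right) = 4 - 2 \left(\left(-38583\right) \left(- \frac{1}{26521}\right)\right) = 4 - \frac{77166}{26521} = \frac{28918}{26521} \approx 1.0904$)
$n - \frac{15968 - 18452}{-6897 - 18762} = \frac{28918}{26521} - \frac{15968 - 18452}{-6897 - 18762} = \frac{28918}{26521} - - \frac{2484}{-25659} = \frac{28918}{26521} - \left(-2484\right) \left(- \frac{1}{25659}\right) = \frac{28918}{26521} - \frac{276}{2851} = \frac{75125422}{75611371}$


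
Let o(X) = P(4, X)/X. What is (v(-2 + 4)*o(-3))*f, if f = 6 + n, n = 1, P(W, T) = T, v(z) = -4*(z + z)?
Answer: -112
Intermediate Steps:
v(z) = -8*z
o(X) = 1 (o(X) = X/X = 1)
f = 7 (f = 6 + 1 = 7)
(v(-2 + 4)*o(-3))*f = (-8*(-2 + 4)*1)*7 = (-8*2*1)*7 = -16*1*7 = -16*7 = -112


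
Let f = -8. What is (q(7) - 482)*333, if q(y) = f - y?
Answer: -165501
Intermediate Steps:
q(y) = -8 - y
(q(7) - 482)*333 = ((-8 - 1*7) - 482)*333 = ((-8 - 7) - 482)*333 = (-15 - 482)*333 = -497*333 = -165501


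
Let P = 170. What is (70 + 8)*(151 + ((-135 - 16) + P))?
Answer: 13260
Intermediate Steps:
(70 + 8)*(151 + ((-135 - 16) + P)) = (70 + 8)*(151 + ((-135 - 16) + 170)) = 78*(151 + (-151 + 170)) = 78*(151 + 19) = 78*170 = 13260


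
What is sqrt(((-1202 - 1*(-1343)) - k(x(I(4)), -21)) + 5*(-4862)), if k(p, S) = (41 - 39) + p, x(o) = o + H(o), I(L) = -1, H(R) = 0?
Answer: I*sqrt(24170) ≈ 155.47*I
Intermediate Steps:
x(o) = o (x(o) = o + 0 = o)
k(p, S) = 2 + p
sqrt(((-1202 - 1*(-1343)) - k(x(I(4)), -21)) + 5*(-4862)) = sqrt(((-1202 - 1*(-1343)) - (2 - 1)) + 5*(-4862)) = sqrt(((-1202 + 1343) - 1*1) - 24310) = sqrt((141 - 1) - 24310) = sqrt(140 - 24310) = sqrt(-24170) = I*sqrt(24170)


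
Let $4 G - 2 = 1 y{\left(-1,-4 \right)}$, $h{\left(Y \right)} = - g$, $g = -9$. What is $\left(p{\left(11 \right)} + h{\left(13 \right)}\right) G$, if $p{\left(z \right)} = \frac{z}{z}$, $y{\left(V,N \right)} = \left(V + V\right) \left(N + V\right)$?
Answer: $30$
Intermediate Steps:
$h{\left(Y \right)} = 9$ ($h{\left(Y \right)} = \left(-1\right) \left(-9\right) = 9$)
$y{\left(V,N \right)} = 2 V \left(N + V\right)$
$G = 3$ ($G = \frac{1}{2} + \frac{1 \cdot 2 \left(-1\right) \left(-4 - 1\right)}{4} = \frac{1}{2} + \frac{1 \cdot 2 \left(-1\right) \left(-5\right)}{4} = \frac{1}{2} + \frac{1 \cdot 10}{4} = \frac{1}{2} + \frac{1}{4} \cdot 10 = \frac{1}{2} + \frac{5}{2} = 3$)
$p{\left(z \right)} = 1$
$\left(p{\left(11 \right)} + h{\left(13 \right)}\right) G = \left(1 + 9\right) 3 = 10 \cdot 3 = 30$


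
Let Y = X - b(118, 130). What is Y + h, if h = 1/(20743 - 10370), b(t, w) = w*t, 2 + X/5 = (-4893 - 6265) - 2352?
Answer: -859921699/10373 ≈ -82900.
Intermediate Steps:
X = -67560 (X = -10 + 5*((-4893 - 6265) - 2352) = -10 + 5*(-11158 - 2352) = -10 + 5*(-13510) = -10 - 67550 = -67560)
b(t, w) = t*w
Y = -82900 (Y = -67560 - 118*130 = -67560 - 1*15340 = -67560 - 15340 = -82900)
h = 1/10373 ≈ 9.6404e-5
Y + h = -82900 + 1/10373 = -859921699/10373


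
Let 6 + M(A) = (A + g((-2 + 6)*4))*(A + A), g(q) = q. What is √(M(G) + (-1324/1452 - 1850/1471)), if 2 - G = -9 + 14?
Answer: I*√203051763579/48543 ≈ 9.2827*I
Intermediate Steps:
G = -3 (G = 2 - (-9 + 14) = 2 - 1*5 = 2 - 5 = -3)
M(A) = -6 + 2*A*(16 + A) (M(A) = -6 + (A + (-2 + 6)*4)*(A + A) = -6 + (A + 4*4)*(2*A) = -6 + (A + 16)*(2*A) = -6 + (16 + A)*(2*A) = -6 + 2*A*(16 + A))
√(M(G) + (-1324/1452 - 1850/1471)) = √((-6 + 2*(-3)² + 32*(-3)) + (-1324/1452 - 1850/1471)) = √((-6 + 2*9 - 96) + (-1324*1/1452 - 1850*1/1471)) = √((-6 + 18 - 96) + (-331/363 - 1850/1471)) = √(-84 - 1158451/533973) = √(-46012183/533973) = I*√203051763579/48543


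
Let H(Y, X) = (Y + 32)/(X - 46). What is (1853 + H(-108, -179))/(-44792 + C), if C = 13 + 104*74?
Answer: -417001/8343675 ≈ -0.049978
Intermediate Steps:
C = 7709 (C = 13 + 7696 = 7709)
H(Y, X) = (32 + Y)/(-46 + X)
(1853 + H(-108, -179))/(-44792 + C) = (1853 + (32 - 108)/(-46 - 179))/(-44792 + 7709) = (1853 - 76/(-225))/(-37083) = (1853 - 1/225*(-76))*(-1/37083) = (1853 + 76/225)*(-1/37083) = (417001/225)*(-1/37083) = -417001/8343675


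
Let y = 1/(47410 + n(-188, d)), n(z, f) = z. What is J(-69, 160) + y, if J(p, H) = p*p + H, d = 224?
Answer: 232379463/47222 ≈ 4921.0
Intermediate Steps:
J(p, H) = H + p**2 (J(p, H) = p**2 + H = H + p**2)
y = 1/47222 (y = 1/(47410 - 188) = 1/47222 ≈ 2.1177e-5)
J(-69, 160) + y = (160 + (-69)**2) + 1/47222 = (160 + 4761) + 1/47222 = 4921 + 1/47222 = 232379463/47222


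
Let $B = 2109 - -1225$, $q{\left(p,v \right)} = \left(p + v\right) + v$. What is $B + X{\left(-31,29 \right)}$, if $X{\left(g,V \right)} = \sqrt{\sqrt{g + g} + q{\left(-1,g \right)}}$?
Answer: $3334 + \sqrt{-63 + i \sqrt{62}} \approx 3334.5 + 7.9527 i$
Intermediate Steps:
$q{\left(p,v \right)} = p + 2 v$
$B = 3334$ ($B = 2109 + 1225 = 3334$)
$X{\left(g,V \right)} = \sqrt{-1 + 2 g + \sqrt{2} \sqrt{g}}$ ($X{\left(g,V \right)} = \sqrt{\sqrt{g + g} + \left(-1 + 2 g\right)} = \sqrt{\sqrt{2 g} + \left(-1 + 2 g\right)} = \sqrt{\sqrt{2} \sqrt{g} + \left(-1 + 2 g\right)} = \sqrt{-1 + 2 g + \sqrt{2} \sqrt{g}}$)
$B + X{\left(-31,29 \right)} = 3334 + \sqrt{-1 + 2 \left(-31\right) + \sqrt{2} \sqrt{-31}} = 3334 + \sqrt{-1 - 62 + \sqrt{2} i \sqrt{31}} = 3334 + \sqrt{-1 - 62 + i \sqrt{62}} = 3334 + \sqrt{-63 + i \sqrt{62}}$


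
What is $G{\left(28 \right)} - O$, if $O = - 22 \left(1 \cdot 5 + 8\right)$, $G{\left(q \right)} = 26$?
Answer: $312$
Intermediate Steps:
$O = -286$ ($O = - 22 \left(5 + 8\right) = \left(-22\right) 13 = -286$)
$G{\left(28 \right)} - O = 26 - -286 = 26 + 286 = 312$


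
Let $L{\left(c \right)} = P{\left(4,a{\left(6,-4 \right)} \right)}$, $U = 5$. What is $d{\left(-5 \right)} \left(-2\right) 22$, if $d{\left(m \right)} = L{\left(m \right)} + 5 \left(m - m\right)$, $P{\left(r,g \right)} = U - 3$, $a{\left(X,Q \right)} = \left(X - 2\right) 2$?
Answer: $-88$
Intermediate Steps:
$a{\left(X,Q \right)} = -4 + 2 X$ ($a{\left(X,Q \right)} = \left(-2 + X\right) 2 = -4 + 2 X$)
$P{\left(r,g \right)} = 2$ ($P{\left(r,g \right)} = 5 - 3 = 2$)
$L{\left(c \right)} = 2$
$d{\left(m \right)} = 2$ ($d{\left(m \right)} = 2 + 5 \left(m - m\right) = 2 + 5 \cdot 0 = 2 + 0 = 2$)
$d{\left(-5 \right)} \left(-2\right) 22 = 2 \left(-2\right) 22 = \left(-4\right) 22 = -88$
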